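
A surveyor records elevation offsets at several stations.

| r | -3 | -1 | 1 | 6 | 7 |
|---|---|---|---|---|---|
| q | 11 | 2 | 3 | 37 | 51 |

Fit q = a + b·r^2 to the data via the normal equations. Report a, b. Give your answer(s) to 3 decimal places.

The normal equations are: 5·a + 96·b = 104;  96·a + 3780·b = 3935.
(Σ1 = 5, Σr^2 = 96, Σr^2·r^2 = 3780, Σq = 104, Σr^2·q = 3935.)
Determinant 5·3780 − 96² = 9684.
a = (104·3780 − 96·3935)/9684 = 1280/807; b = (5·3935 − 96·104)/9684 = 9691/9684.

a = 1.586, b = 1.001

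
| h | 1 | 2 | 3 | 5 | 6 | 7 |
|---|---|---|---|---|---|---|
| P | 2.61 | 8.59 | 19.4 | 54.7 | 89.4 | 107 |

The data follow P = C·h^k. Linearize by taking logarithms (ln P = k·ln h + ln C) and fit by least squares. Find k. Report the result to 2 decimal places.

k = 1.96

Linearized form: ln P = k·ln h + ln C. From the 6 transformed points,
Σln h = 7.1389, Σ(ln h)² = 11.2747, Σln P = 19.2430, Σln h·ln P = 28.3326.
Equations: 11.2747·k + 7.1389·ln C = 28.3326;  7.1389·k + 6·ln C = 19.2430.
Slope k = (n·Σln h·ln P − Σln h·Σln P)/(n·Σ(ln h)² − (Σln h)²) = (6·28.3326 − 7.1389·19.2430)/16.6845 = 1.95524; ln C = (Σln P − k·Σln h)/n = 0.88081.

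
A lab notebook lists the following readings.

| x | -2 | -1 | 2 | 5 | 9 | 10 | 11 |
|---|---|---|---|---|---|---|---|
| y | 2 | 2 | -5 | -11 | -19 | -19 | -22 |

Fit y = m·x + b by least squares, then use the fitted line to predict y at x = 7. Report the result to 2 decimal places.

Compute the Gram sums: Σx·x = 336, Σx = 34, Σ1 = 7.
Right-hand side: Σx·y = -674, Σy = -72.
AᵀA·[m, b]ᵀ = Aᵀy becomes [[336, 34]; [34, 7]]·[m, b]ᵀ = [-674, -72]ᵀ.
Δ = 336·7 − 34² = 1196.
m = ((-674)·7 − 34·(-72))/1196 = -1135/598; b = (336·(-72) − 34·(-674))/1196 = -319/299.
At x = 7: ŷ = (-1135/598)·(7) + (-319/299)·(1) = -8583/598.

ŷ = -14.35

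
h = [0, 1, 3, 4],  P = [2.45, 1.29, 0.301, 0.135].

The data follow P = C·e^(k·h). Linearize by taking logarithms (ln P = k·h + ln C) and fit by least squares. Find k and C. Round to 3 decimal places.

k = -0.725, C = 2.553

Let Y = ln P. Fitting Y = k·h + ln C by least squares:
XᵀX = [[26.0000, 8.0000]; [8.0000, 4]], rhs = [-11.3572, -2.0524]ᵀ  (here Σh = 8.0000, Σ(h)² = 26.0000, Σln P = -2.0524, Σh·ln P = -11.3572).
Slope k = (n·Σh·ln P − Σh·Σln P)/(n·Σ(h)² − (Σh)²) = (4·-11.3572 − 8.0000·-2.0524)/40.0000 = -0.72524; ln C = (Σln P − k·Σh)/n = 0.93739, so C = exp(0.93739) = 2.55330.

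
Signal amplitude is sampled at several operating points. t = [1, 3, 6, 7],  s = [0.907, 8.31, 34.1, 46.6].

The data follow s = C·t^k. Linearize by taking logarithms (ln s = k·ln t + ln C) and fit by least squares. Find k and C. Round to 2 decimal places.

k = 2.02, C = 0.90

Linearized form: ln s = k·ln t + ln C. From the 4 transformed points,
Σln t = 4.8363, Σ(ln t)² = 8.2039, Σln s = 9.3907, Σln t·ln s = 16.1253.
Equations: 8.2039·k + 4.8363·ln C = 16.1253;  4.8363·k + 4·ln C = 9.3907.
Solving (det = 9.4260): k = 2.02471, ln C = -0.10033, so C = exp(-0.10033) = 0.90454.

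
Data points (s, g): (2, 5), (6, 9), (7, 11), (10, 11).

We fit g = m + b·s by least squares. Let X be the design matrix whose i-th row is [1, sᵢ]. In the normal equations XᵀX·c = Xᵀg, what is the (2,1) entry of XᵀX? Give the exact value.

Row 2 ↔ basis s, column 1 ↔ basis 1, so (XᵀX)_{2,1} = Σᵢ s = (2)·(1) + (6)·(1) + (7)·(1) + (10)·(1) = 25.

25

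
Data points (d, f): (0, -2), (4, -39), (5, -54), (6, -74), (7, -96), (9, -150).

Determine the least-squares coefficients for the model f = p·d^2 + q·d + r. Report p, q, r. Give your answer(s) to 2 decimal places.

Compute the Gram sums: Σd^2·d^2 = 11139, Σd^2·d = 1477, Σd^2 = 207, Σd·d = 207, Σd = 31, Σ1 = 6.
For Xᵀf: Σd^2·f = -21492, Σd·f = -2892, Σf = -415.
XᵀX·[p, q, r]ᵀ = Xᵀf becomes [[11139, 1477, 207]; [1477, 207, 31]; [207, 31, 6]]·[p, q, r]ᵀ = [-21492, -2892, -415]ᵀ.
Inverting the 3×3 Gram matrix, [p, q, r]ᵀ = [-93791/63480, -13171/4232, -67079/31740]ᵀ.

p = -1.48, q = -3.11, r = -2.11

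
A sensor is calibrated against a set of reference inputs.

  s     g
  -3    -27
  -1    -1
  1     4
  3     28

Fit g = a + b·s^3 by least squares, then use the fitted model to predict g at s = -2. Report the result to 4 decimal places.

ĝ = -7.1644

From the data, Σ1 = 4, Σs^3 = 0, Σs^3·s^3 = 1460.
Right-hand side: Σg = 4, Σs^3·g = 1490.
Normal equations: [[4, 0]; [0, 1460]]·[a, b]ᵀ = [4, 1490]ᵀ.
Determinant 4·1460 − 0² = 5840.
a = (4·1460 − 0·1490)/5840 = 1; b = (4·1490 − 0·4)/5840 = 149/146.
At s = -2: ĝ = (1)·(1) + (149/146)·(-8) = -523/73.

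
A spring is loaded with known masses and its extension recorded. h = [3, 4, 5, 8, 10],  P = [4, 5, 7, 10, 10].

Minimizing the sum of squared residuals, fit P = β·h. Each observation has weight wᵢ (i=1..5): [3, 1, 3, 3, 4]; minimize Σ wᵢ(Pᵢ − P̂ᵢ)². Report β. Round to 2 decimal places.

Setting ∂/∂β … = 0 gives: 710·β = 801.
Hence β = 801 / 710 ≈ 1.12817.

β = 1.13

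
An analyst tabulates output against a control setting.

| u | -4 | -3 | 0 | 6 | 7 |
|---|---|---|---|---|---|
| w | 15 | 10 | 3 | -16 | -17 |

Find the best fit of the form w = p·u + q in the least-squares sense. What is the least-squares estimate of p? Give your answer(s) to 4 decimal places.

From the data, Σu·u = 110, Σu = 6, Σ1 = 5.
Right-hand side: Σu·w = -305, Σw = -5.
So MᵀM·[p, q]ᵀ = Mᵀw: [[110, 6]; [6, 5]]·[p, q]ᵀ = [-305, -5]ᵀ.
det = 110·5 − 6² = 514.
p = ((-305)·5 − 6·(-5))/514 = -1495/514; q = (110·(-5) − 6·(-305))/514 = 640/257.

p = -2.9086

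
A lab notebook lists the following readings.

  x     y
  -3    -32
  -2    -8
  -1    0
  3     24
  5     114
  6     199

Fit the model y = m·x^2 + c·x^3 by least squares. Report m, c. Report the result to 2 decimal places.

Compute the Gram sums: Σx^2·x^2 = 2100, Σx^2·x^3 = 10868, Σx^3·x^3 = 63804.
And Σx^2·y = 9910, Σx^3·y = 58810.
MᵀM·[m, c]ᵀ = Mᵀy becomes [[2100, 10868]; [10868, 63804]]·[m, c]ᵀ = [9910, 58810]ᵀ.
Δ = 2100·63804 − 10868² = 15874976.
m = (9910·63804 − 10868·58810)/15874976 = -16465/38161; c = (2100·58810 − 10868·9910)/15874976 = 987445/992186.

m = -0.43, c = 1.00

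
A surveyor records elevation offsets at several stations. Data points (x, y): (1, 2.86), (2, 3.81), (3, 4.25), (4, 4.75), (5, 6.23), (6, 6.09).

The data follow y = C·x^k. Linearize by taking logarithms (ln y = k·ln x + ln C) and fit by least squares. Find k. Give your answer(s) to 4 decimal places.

Linearized form: ln y = k·ln x + ln C. From the 6 transformed points,
XᵀX = [[9.4099, 6.5793]; [6.5793, 6]], rhs = [10.8582, 9.0295]ᵀ  (here Σln x = 6.5793, Σ(ln x)² = 9.4099, Σln y = 9.0295, Σln x·ln y = 10.8582).
Δ = 9.4099·6 − (6.5793)² = 13.1729; k = (10.8582·6 − 6.5793·9.0295)/13.1729 = 0.43585, ln C = (9.4099·9.0295 − 6.5793·10.8582)/13.1729 = 1.02699.

k = 0.4359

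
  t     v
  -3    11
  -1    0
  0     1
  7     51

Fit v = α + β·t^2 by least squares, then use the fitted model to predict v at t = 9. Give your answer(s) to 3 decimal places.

v̂ = 84.300

Normal-equation sums: Σ1 = 4, Σt^2 = 59, Σt^2·t^2 = 2483.
For Mᵀv: Σv = 63, Σt^2·v = 2598.
det = 4·2483 − 59² = 6451.
α = (63·2483 − 59·2598)/6451 = 3147/6451; β = (4·2598 − 59·63)/6451 = 6675/6451.
At t = 9: v̂ = (3147/6451)·(1) + (6675/6451)·(81) = 543822/6451.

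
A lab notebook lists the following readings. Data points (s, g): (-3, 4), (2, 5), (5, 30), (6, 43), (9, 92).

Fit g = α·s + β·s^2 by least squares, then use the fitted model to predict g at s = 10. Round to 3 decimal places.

Normal-equation sums: Σs·s = 155, Σs·s^2 = 1051, Σs^2·s^2 = 8579.
And Σs·g = 1234, Σs^2·g = 9806.
Normal equations: [[155, 1051]; [1051, 8579]]·[α, β]ᵀ = [1234, 9806]ᵀ.
det = 155·8579 − 1051² = 225144.
α = (1234·8579 − 1051·9806)/225144 = 23365/18762; β = (155·9806 − 1051·1234)/225144 = 18583/18762.
At s = 10: ĝ = (23365/18762)·(10) + (18583/18762)·(100) = 1045975/9381.

ĝ = 111.499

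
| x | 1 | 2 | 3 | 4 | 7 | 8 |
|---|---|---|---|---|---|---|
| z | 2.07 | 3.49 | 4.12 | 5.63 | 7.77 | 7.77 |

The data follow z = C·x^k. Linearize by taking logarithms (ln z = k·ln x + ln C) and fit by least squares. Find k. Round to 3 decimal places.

k = 0.651

Let Y = ln z. Fitting Y = k·ln x + ln C by least squares:
XᵀX = [[11.7199, 7.2034]; [7.2034, 6]], rhs = [13.0706, 9.2220]ᵀ  (here Σln x = 7.2034, Σ(ln x)² = 11.7199, Σln z = 9.2220, Σln x·ln z = 13.0706).
Δ = 11.7199·6 − (7.2034)² = 18.4301; k = (13.0706·6 − 7.2034·9.2220)/18.4301 = 0.65078, ln C = (11.7199·9.2220 − 7.2034·13.0706)/18.4301 = 0.75569.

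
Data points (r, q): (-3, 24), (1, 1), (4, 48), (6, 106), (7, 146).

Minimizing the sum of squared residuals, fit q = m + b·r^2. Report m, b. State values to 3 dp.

m = -1.990, b = 3.018

From the data, Σ1 = 5, Σr^2 = 111, Σr^2·r^2 = 4035.
For Xᵀq: Σq = 325, Σr^2·q = 11955.
XᵀX·[m, b]ᵀ = Xᵀq becomes [[5, 111]; [111, 4035]]·[m, b]ᵀ = [325, 11955]ᵀ.
Eliminating b: 4035·(row 1) − 111·(row 2) gives 7854·m = 4035·325 − 111·11955 = -15630, so m = -2605/1309.
Then b = (11955 − 111·(-2605/1309))/4035 = 3950/1309.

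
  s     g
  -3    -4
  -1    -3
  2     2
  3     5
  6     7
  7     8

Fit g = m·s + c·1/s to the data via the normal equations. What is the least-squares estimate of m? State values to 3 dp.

m = 1.130

Forming XᵀX = [[108, 6]; [6, 149/98]] and Xᵀg = [132, 391/42]ᵀ gives XᵀX·[m, c]ᵀ = Xᵀg.
Eliminating c: (149/98)·(row 1) − 6·(row 2) gives (6282/49)·m = (149/98)·132 − 6·(391/42) = 7097/49, so m = 7097/6282.
Then c = ((391/42) − 6·(7097/6282))/(149/98) = 581/349.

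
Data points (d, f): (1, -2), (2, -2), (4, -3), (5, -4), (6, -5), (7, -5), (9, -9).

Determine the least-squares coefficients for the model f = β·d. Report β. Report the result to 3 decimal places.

Normal-equation sums: Σd·d = 212.
For Xᵀf: Σd·f = -184.
XᵀX·[β]ᵀ = Xᵀf becomes [[212]]·[β]ᵀ = [-184]ᵀ.
Hence β = -184 / 212 ≈ -0.867925.

β = -0.868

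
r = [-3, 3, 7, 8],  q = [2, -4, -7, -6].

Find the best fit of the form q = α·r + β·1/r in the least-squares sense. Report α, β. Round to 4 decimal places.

α = -0.8244, β = -1.7525

XᵀX·[α, β]ᵀ = Xᵀq reads: 131·α + 4·β = -115;  4·α + (7289/28224)·β = -15/4.
Determinant 131·(7289/28224) − 4² = 503275/28224.
α = ((-115)·(7289/28224) − 4·(-15/4))/(503275/28224) = -16595/20131; β = (131·(-15/4) − 4·(-115))/(503275/28224) = -35280/20131.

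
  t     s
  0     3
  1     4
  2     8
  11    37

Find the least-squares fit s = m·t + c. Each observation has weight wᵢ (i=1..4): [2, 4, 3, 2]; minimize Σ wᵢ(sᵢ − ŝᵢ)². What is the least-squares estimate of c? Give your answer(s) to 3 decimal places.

c = 1.579

MᵀWM·[m, c]ᵀ = MᵀWs reads: 258·m + 32·c = 878;  32·m + 11·c = 120.
(Σwᵢ·t·t = 258, Σwᵢ·t = 32, Σwᵢ·1 = 11, Σwᵢ·t·s = 878, Σwᵢ·s = 120.)
det = 258·11 − 32² = 1814.
m = (878·11 − 32·120)/1814 = 2909/907; c = (258·120 − 32·878)/1814 = 1432/907.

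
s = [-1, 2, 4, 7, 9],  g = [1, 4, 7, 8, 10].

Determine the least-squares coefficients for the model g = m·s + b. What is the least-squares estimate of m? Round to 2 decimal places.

MᵀM·[m, b]ᵀ = Mᵀg reads: 151·m + 21·b = 181;  21·m + 5·b = 30.
(Σs·s = 151, Σs = 21, Σ1 = 5, Σs·g = 181, Σg = 30.)
Eliminating b: 5·(row 1) − 21·(row 2) gives 314·m = 5·181 − 21·30 = 275, so m = 275/314.
Then b = (30 − 21·(275/314))/5 = 729/314.

m = 0.88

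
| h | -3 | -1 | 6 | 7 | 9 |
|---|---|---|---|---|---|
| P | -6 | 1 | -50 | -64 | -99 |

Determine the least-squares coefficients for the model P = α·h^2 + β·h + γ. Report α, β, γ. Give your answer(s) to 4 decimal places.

α = -1.0035, β = -1.8761, γ = -1.5236

Forming MᵀM = [[10340, 1260, 176]; [1260, 176, 18]; [176, 18, 5]] and MᵀP = [-13008, -1622, -218]ᵀ gives MᵀM·[α, β, γ]ᵀ = MᵀP.
Inverting the 3×3 Gram matrix, [α, β, γ]ᵀ = [-42977/42828, -26783/14276, -32627/21414]ᵀ.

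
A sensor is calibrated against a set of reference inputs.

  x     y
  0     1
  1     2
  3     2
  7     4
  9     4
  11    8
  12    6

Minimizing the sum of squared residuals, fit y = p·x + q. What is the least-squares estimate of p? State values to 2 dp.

With design matrix M, MᵀM = [[405, 43]; [43, 7]] and Mᵀy = [232, 27]ᵀ.
Δ = 405·7 − 43² = 986.
p = (232·7 − 43·27)/986 = 463/986; q = (405·27 − 43·232)/986 = 959/986.

p = 0.47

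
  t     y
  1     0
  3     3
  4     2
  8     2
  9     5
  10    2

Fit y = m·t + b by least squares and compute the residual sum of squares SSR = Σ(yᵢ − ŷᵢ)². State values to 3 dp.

SSR = 9.342

The normal equations are: 271·m + 35·b = 98;  35·m + 6·b = 14.
(Σt·t = 271, Σt = 35, Σ1 = 6, Σt·y = 98, Σy = 14.)
Δ = 271·6 − 35² = 401.
m = (98·6 − 35·14)/401 = 98/401; b = (271·14 − 35·98)/401 = 364/401.
Residuals: -462/401, 545/401, 46/401, -346/401, 759/401, -542/401; SSR = 3746/401.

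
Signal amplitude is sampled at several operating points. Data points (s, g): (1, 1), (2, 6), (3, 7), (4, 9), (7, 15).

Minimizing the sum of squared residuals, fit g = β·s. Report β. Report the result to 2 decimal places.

With design matrix A, AᵀA = [[79]] and Aᵀg = [175]ᵀ.
β = 175/79 = 2.21519.

β = 2.22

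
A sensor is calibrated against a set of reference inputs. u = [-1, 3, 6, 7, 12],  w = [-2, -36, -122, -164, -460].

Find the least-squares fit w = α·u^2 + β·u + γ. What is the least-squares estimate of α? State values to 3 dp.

α = -2.998

Setting ∂/∂α … = 0 gives: 24515·α + 2313·β + 239·γ = -78994;  2313·α + 239·β + 27·γ = -7506;  239·α + 27·β + 5·γ = -784.
Solving the 3×3 system (Gaussian elimination) gives α = -218271/72817, β = -162297/72817, γ = -107948/72817.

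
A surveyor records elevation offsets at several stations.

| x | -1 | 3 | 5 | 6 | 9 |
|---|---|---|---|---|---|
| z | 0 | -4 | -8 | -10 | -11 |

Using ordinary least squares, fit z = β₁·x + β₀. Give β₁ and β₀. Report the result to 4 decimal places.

β₁ = -1.1920, β₀ = -1.3551

Forming MᵀM = [[152, 22]; [22, 5]] and Mᵀz = [-211, -33]ᵀ gives MᵀM·[β₁, β₀]ᵀ = Mᵀz.
Δ = 152·5 − 22² = 276.
β₁ = ((-211)·5 − 22·(-33))/276 = -329/276; β₀ = (152·(-33) − 22·(-211))/276 = -187/138.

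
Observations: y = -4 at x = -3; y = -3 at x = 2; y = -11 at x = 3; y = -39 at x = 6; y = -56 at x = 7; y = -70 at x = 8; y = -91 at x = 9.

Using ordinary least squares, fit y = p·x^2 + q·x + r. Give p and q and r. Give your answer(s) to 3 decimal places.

p = -1.040, q = -0.917, r = 2.503

MᵀM·[p, q, r]ᵀ = Mᵀy reads: 14532·p + 1808·q + 252·r = -16146;  1808·p + 252·q + 32·r = -2032;  252·p + 32·q + 7·r = -274.
(Σx^2·x^2 = 14532, Σx^2·x = 1808, Σx^2 = 252, Σx·x = 252, Σx = 32, Σ1 = 7, Σx^2·y = -16146, Σx·y = -2032, Σy = -274.)
Row-reducing yields p = -19099/18358, q = -8418/9179, r = 22972/9179.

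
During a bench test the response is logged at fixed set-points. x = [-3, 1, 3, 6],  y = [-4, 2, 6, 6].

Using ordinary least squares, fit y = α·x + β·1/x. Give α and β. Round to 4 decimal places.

α = 1.1311, β = 1.4471

Compute the Gram sums: Σx·x = 55, Σx·1/x = 4, Σ1/x·1/x = 5/4.
And Σx·y = 68, Σ1/x·y = 19/3.
Normal equations: [[55, 4]; [4, 5/4]]·[α, β]ᵀ = [68, 19/3]ᵀ.
det = 55·(5/4) − 4² = 211/4.
α = (68·(5/4) − 4·(19/3))/(211/4) = 716/633; β = (55·(19/3) − 4·68)/(211/4) = 916/633.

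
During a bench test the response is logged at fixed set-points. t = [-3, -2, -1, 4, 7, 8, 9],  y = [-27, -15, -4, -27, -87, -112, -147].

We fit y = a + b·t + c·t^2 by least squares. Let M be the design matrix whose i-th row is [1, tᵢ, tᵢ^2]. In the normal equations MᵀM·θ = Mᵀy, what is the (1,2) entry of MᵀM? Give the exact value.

22

Row 1 ↔ basis 1, column 2 ↔ basis t, so (MᵀM)_{1,2} = Σᵢ t = (1)·(-3) + (1)·(-2) + (1)·(-1) + (1)·(4) + (1)·(7) + (1)·(8) + (1)·(9) = 22.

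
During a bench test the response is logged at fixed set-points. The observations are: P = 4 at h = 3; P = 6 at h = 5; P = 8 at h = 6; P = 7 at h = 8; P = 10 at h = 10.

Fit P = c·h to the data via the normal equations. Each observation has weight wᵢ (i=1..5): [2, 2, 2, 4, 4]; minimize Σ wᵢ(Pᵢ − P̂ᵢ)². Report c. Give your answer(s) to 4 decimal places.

c = 1.0101

The normal equations are: 796·c = 804.
c = 804/796 = 1.01005.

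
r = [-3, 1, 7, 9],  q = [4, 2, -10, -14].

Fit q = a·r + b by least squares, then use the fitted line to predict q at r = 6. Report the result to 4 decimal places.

The normal system AᵀA·[a, b]ᵀ = Aᵀq is [[140, 14]; [14, 4]]·[a, b]ᵀ = [-206, -18]ᵀ.
Δ = 140·4 − 14² = 364.
a = ((-206)·4 − 14·(-18))/364 = -11/7; b = (140·(-18) − 14·(-206))/364 = 1.
At r = 6: q̂ = (-11/7)·(6) + (1)·(1) = -59/7.

q̂ = -8.4286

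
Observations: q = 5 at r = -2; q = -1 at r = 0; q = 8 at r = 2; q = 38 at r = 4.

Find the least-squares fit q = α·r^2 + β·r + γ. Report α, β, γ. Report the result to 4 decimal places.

AᵀA·[α, β, γ]ᵀ = Aᵀq reads: 288·α + 64·β + 24·γ = 660;  64·α + 24·β + 4·γ = 158;  24·α + 4·β + 4·γ = 50.
Row-reducing yields α = 9/4, β = 9/10, γ = -19/10.

α = 2.2500, β = 0.9000, γ = -1.9000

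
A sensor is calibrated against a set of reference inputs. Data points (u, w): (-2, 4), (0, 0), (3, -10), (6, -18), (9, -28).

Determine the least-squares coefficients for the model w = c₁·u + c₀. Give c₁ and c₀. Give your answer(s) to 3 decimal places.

c₁ = -2.939, c₀ = -0.995

Compute the Gram sums: Σu·u = 130, Σu = 16, Σ1 = 5.
Moment sums: Σu·w = -398, Σw = -52.
So XᵀX·[c₁, c₀]ᵀ = Xᵀw: [[130, 16]; [16, 5]]·[c₁, c₀]ᵀ = [-398, -52]ᵀ.
Eliminating c₀: 5·(row 1) − 16·(row 2) gives 394·c₁ = 5·(-398) − 16·(-52) = -1158, so c₁ = -579/197.
Then c₀ = ((-52) − 16·(-579/197))/5 = -196/197.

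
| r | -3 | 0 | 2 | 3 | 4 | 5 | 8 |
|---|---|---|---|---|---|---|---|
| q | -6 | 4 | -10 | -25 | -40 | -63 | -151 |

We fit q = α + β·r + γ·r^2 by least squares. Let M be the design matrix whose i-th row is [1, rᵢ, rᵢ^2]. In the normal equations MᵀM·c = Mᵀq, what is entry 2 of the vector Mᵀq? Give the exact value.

Entry 2 ↔ basis r, so (Mᵀq)_{2} = Σᵢ (r)·qᵢ = (-3)·(-6) + (0)·(4) + (2)·(-10) + (3)·(-25) + (4)·(-40) + (5)·(-63) + (8)·(-151) = -1760.

-1760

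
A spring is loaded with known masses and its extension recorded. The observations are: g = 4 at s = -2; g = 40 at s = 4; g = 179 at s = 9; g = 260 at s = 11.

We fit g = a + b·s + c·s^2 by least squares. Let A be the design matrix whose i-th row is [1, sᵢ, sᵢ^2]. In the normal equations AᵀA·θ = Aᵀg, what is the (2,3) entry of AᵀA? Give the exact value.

Row 2 ↔ basis s, column 3 ↔ basis s^2, so (AᵀA)_{2,3} = Σᵢ (s)·(s^2) = (-2)·(4) + (4)·(16) + (9)·(81) + (11)·(121) = 2116.

2116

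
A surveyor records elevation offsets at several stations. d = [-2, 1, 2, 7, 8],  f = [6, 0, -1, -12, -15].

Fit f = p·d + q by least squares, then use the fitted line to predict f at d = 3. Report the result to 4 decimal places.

The normal system XᵀX·[p, q]ᵀ = Xᵀf is [[122, 16]; [16, 5]]·[p, q]ᵀ = [-218, -22]ᵀ.
det = 122·5 − 16² = 354.
p = ((-218)·5 − 16·(-22))/354 = -123/59; q = (122·(-22) − 16·(-218))/354 = 134/59.
At d = 3: f̂ = (-123/59)·(3) + (134/59)·(1) = -235/59.

f̂ = -3.9831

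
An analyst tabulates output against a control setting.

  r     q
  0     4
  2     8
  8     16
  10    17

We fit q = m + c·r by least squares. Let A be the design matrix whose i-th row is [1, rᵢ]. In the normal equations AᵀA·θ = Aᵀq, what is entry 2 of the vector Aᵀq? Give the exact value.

Entry 2 ↔ basis r, so (Aᵀq)_{2} = Σᵢ (r)·qᵢ = (0)·(4) + (2)·(8) + (8)·(16) + (10)·(17) = 314.

314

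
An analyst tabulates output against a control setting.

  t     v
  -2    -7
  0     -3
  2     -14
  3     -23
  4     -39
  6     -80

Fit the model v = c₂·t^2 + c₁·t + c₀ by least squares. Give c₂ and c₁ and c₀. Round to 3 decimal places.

Forming XᵀX = [[1665, 307, 69]; [307, 69, 13]; [69, 13, 6]] and Xᵀv = [-3795, -719, -166]ᵀ gives XᵀX·[c₂, c₁, c₀]ᵀ = Xᵀv.
Solving the 3×3 system (Gaussian elimination) gives c₂ = -125/66, c₁ = -1151/770, c₀ = -278/105.

c₂ = -1.894, c₁ = -1.495, c₀ = -2.648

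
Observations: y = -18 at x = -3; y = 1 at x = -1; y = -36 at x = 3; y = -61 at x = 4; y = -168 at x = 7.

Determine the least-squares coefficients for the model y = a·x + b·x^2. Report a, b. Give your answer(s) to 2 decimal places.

Sums needed: Σx·x = 84, Σx·x^2 = 406, Σx^2·x^2 = 2820.
For Aᵀy: Σx·y = -1475, Σx^2·y = -9693.
So AᵀA·[a, b]ᵀ = Aᵀy: [[84, 406]; [406, 2820]]·[a, b]ᵀ = [-1475, -9693]ᵀ.
Determinant 84·2820 − 406² = 72044.
a = ((-1475)·2820 − 406·(-9693))/72044 = -112071/36022; b = (84·(-9693) − 406·(-1475))/72044 = -15383/5146.

a = -3.11, b = -2.99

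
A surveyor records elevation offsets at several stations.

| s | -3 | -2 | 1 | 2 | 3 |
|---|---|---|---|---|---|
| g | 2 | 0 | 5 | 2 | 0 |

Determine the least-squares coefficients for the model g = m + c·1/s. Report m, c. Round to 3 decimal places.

m = 1.336, c = 2.321

XᵀX·[m, c]ᵀ = Xᵀg reads: 5·m + 1·c = 9;  1·m + (31/18)·c = 16/3.
det = 5·(31/18) − 1² = 137/18.
m = (9·(31/18) − 1·(16/3))/(137/18) = 183/137; c = (5·(16/3) − 1·9)/(137/18) = 318/137.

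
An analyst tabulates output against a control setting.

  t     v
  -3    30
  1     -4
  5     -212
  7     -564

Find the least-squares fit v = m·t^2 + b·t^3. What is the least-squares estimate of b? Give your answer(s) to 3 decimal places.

Compute the Gram sums: Σt^2·t^2 = 3108, Σt^2·t^3 = 19690, Σt^3·t^3 = 134004.
Moment sums: Σt^2·v = -32670, Σt^3·v = -220766.
AᵀA·[m, b]ᵀ = Aᵀv becomes [[3108, 19690]; [19690, 134004]]·[m, b]ᵀ = [-32670, -220766]ᵀ.
Δ = 3108·134004 − 19690² = 28788332.
m = ((-32670)·134004 − 19690·(-220766))/28788332 = -7757035/7197083; b = (3108·(-220766) − 19690·(-32670))/28788332 = -10717107/7197083.

b = -1.489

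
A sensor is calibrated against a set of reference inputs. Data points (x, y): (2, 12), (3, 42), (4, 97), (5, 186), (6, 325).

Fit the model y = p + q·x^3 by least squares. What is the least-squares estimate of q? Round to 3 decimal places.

q = 1.498

MᵀM·[p, q]ᵀ = Mᵀy reads: 5·p + 440·q = 662;  440·p + 67170·q = 100888.
det = 5·67170 − 440² = 142250.
p = (662·67170 − 440·100888)/142250 = 7582/14225; q = (5·100888 − 440·662)/142250 = 21316/14225.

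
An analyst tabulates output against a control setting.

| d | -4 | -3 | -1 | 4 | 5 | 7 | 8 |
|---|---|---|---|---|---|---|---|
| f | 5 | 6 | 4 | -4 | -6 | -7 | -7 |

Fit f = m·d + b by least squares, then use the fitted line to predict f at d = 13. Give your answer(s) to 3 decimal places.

f̂ = -14.166

AᵀA·[m, b]ᵀ = Aᵀf reads: 180·m + 16·b = -193;  16·m + 7·b = -9.
det = 180·7 − 16² = 1004.
m = ((-193)·7 − 16·(-9))/1004 = -1207/1004; b = (180·(-9) − 16·(-193))/1004 = 367/251.
At d = 13: f̂ = (-1207/1004)·(13) + (367/251)·(1) = -14223/1004.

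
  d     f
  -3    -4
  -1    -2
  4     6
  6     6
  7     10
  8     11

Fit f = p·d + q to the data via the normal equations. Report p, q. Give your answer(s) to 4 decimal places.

p = 1.3547, q = -0.2414

Forming XᵀX = [[175, 21]; [21, 6]] and Xᵀf = [232, 27]ᵀ gives XᵀX·[p, q]ᵀ = Xᵀf.
Eliminating q: 6·(row 1) − 21·(row 2) gives 609·p = 6·232 − 21·27 = 825, so p = 275/203.
Then q = (27 − 21·(275/203))/6 = -7/29.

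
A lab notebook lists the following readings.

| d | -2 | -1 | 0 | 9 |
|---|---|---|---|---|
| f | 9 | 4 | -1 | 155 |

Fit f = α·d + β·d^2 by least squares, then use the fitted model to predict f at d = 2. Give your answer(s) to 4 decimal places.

The normal equations are: 86·α + 720·β = 1373;  720·α + 6578·β = 12595.
Eliminating β: 6578·(row 1) − 720·(row 2) gives 47308·α = 6578·1373 − 720·12595 = -36806, so α = -18403/23654.
Then β = (12595 − 720·(-18403/23654))/6578 = 47305/23654.
At d = 2: f̂ = (-18403/23654)·(2) + (47305/23654)·(4) = 76207/11827.

f̂ = 6.4435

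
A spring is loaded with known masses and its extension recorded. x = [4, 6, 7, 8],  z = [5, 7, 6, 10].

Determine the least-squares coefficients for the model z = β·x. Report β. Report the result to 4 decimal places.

From the data, Σx·x = 165.
Right-hand side: Σx·z = 184.
Normal equations: [[165]]·[β]ᵀ = [184]ᵀ.
Hence β = 184 / 165 ≈ 1.11515.

β = 1.1152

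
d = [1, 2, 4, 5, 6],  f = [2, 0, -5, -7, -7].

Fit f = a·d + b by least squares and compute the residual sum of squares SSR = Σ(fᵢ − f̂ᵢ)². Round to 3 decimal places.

Entries of XᵀX: Σd·d = 82, Σd = 18, Σ1 = 5.
And Σd·f = -95, Σf = -17.
XᵀX·[a, b]ᵀ = Xᵀf becomes [[82, 18]; [18, 5]]·[a, b]ᵀ = [-95, -17]ᵀ.
Determinant 82·5 − 18² = 86.
a = ((-95)·5 − 18·(-17))/86 = -169/86; b = (82·(-17) − 18·(-95))/86 = 158/43.
Residuals: 25/86, 11/43, -35/43, -73/86, 48/43; SSR = 239/86.

SSR = 2.779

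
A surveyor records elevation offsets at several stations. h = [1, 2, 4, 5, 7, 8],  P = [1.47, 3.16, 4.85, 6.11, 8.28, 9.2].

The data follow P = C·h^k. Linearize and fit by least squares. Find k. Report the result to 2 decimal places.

With ln Pᵢ as the transformed response and ln hᵢ as the regressor:
XᵀX = [[13.1032, 7.7142]; [7.7142, 6]], rhs = [14.6275, 9.2578]ᵀ  (here Σln h = 7.7142, Σ(ln h)² = 13.1032, Σln P = 9.2578, Σln h·ln P = 14.6275).
Solving (det = 19.1098): k = 0.85548, ln C = 0.44307.

k = 0.86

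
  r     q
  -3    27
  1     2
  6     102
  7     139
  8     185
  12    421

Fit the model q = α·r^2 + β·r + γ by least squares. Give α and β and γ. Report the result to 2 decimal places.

α = 2.99, β = -0.66, γ = -1.41

Compute the Gram sums: Σr^2·r^2 = 28611, Σr^2·r = 2773, Σr^2 = 303, Σr·r = 303, Σr = 31, Σ1 = 6.
Moment sums: Σr^2·q = 83192, Σr·q = 8038, Σq = 876.
MᵀM·[α, β, γ]ᵀ = Mᵀq becomes [[28611, 2773, 303]; [2773, 303, 31]; [303, 31, 6]]·[α, β, γ]ᵀ = [83192, 8038, 876]ᵀ.
Row-reducing yields α = 3969569/1328952, β = -293991/442984, γ = -939691/664476.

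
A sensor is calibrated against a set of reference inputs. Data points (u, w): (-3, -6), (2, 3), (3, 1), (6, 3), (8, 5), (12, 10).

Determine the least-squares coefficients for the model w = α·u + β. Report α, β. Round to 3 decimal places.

AᵀA·[α, β]ᵀ = Aᵀw reads: 266·α + 28·β = 205;  28·α + 6·β = 16.
Determinant 266·6 − 28² = 812.
α = (205·6 − 28·16)/812 = 391/406; β = (266·16 − 28·205)/812 = -53/29.

α = 0.963, β = -1.828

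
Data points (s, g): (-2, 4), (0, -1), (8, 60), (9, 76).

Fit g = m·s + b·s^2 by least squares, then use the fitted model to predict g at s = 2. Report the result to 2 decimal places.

Normal-equation sums: Σs·s = 149, Σs·s^2 = 1233, Σs^2·s^2 = 10673.
Moment sums: Σs·g = 1156, Σs^2·g = 10012.
MᵀM·[m, b]ᵀ = Mᵀg becomes [[149, 1233]; [1233, 10673]]·[m, b]ᵀ = [1156, 10012]ᵀ.
Δ = 149·10673 − 1233² = 69988.
m = (1156·10673 − 1233·10012)/69988 = -1702/17497; b = (149·10012 − 1233·1156)/69988 = 16610/17497.
At s = 2: ĝ = (-1702/17497)·(2) + (16610/17497)·(4) = 63036/17497.

ĝ = 3.60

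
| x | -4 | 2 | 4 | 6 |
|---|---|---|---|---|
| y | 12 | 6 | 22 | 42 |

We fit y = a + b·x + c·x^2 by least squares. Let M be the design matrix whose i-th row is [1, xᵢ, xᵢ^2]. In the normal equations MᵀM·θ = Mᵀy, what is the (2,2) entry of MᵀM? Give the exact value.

72

Row 2 ↔ basis x, column 2 ↔ basis x, so (MᵀM)_{2,2} = Σᵢ (x)·(x) = (-4)·(-4) + (2)·(2) + (4)·(4) + (6)·(6) = 72.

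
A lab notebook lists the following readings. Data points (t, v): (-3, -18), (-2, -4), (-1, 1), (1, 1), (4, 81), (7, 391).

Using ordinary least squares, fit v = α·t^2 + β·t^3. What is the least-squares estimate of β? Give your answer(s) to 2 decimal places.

β = 0.99

The normal equations are: 2756·α + 17556·β = 20279;  17556·α + 122540·β = 139815.
(Σt^2·t^2 = 2756, Σt^2·t^3 = 17556, Σt^3·t^3 = 122540, Σt^2·v = 20279, Σt^3·v = 139815.)
det = 2756·122540 − 17556² = 29507104.
α = (20279·122540 − 17556·139815)/29507104 = 345415/335308; β = (2756·139815 − 17556·20279)/29507104 = 1832001/1844194.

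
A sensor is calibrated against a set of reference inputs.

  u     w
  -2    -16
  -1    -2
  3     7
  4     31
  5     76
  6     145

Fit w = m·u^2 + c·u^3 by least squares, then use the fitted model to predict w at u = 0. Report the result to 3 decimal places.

ŵ = 0.000

Compute the Gram sums: Σu^2·u^2 = 2275, Σu^2·u^3 = 12135, Σu^3·u^3 = 67171.
For Aᵀw: Σu^2·w = 7613, Σu^3·w = 43123.
So AᵀA·[m, c]ᵀ = Aᵀw: [[2275, 12135]; [12135, 67171]]·[m, c]ᵀ = [7613, 43123]ᵀ.
Δ = 2275·67171 − 12135² = 5555800.
m = (7613·67171 − 12135·43123)/5555800 = -5962391/2777900; c = (2275·43123 − 12135·7613)/5555800 = 572107/555580.
At u = 0: ŵ = (-5962391/2777900)·(0) + (572107/555580)·(0) = 0.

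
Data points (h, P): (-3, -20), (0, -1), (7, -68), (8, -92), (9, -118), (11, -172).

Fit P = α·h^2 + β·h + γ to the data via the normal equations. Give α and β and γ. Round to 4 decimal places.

Normal-equation sums: Σh^2·h^2 = 27780, Σh^2·h = 2888, Σh^2 = 324, Σh·h = 324, Σh = 32, Σ1 = 6.
And Σh^2·P = -39770, Σh·P = -4106, ΣP = -471.
Normal equations: [[27780, 2888, 324]; [2888, 324, 32]; [324, 32, 6]]·[α, β, γ]ᵀ = [-39770, -4106, -471]ᵀ.
Row-reducing yields α = -13093/8673, β = 29633/28910, γ = -212213/86730.

α = -1.5096, β = 1.0250, γ = -2.4468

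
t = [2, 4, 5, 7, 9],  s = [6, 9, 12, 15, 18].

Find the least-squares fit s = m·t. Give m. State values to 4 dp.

m = 2.1429

Setting ∂/∂m … = 0 gives: 175·m = 375.
(Σt·t = 175, Σt·s = 375.)
Hence m = 375 / 175 ≈ 2.14286.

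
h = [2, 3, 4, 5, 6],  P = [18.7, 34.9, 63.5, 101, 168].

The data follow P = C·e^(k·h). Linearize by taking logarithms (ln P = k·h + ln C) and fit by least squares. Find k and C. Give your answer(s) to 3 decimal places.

k = 0.545, C = 6.638

Linearized form: ln P = k·h + ln C. From the 5 transformed points,
AᵀA = [[90.0000, 20.0000]; [20.0000, 5]], rhs = [86.9381, 20.3711]ᵀ  (here Σh = 20.0000, Σ(h)² = 90.0000, Σln P = 20.3711, Σh·ln P = 86.9381).
Slope k = (n·Σh·ln P − Σh·Σln P)/(n·Σ(h)² − (Σh)²) = (5·86.9381 − 20.0000·20.3711)/50.0000 = 0.54535; ln C = (Σln P − k·Σh)/n = 1.89282, so C = exp(1.89282) = 6.63807.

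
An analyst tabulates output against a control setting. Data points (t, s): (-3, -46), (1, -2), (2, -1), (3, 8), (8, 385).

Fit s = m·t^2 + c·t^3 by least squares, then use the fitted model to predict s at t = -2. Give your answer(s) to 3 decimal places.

ŝ = -16.569

The normal system XᵀX·[m, c]ᵀ = Xᵀs is [[4275, 32801]; [32801, 263667]]·[m, c]ᵀ = [24292, 198568]ᵀ.
Eliminating c: 263667·(row 1) − 32801·(row 2) gives 51270824·m = 263667·24292 − 32801·198568 = -108230204, so m = -27057551/12817706.
Then c = (198568 − 32801·(-27057551/12817706))/263667 = 13019077/12817706.
At t = -2: ŝ = (-27057551/12817706)·(4) + (13019077/12817706)·(-8) = -106191410/6408853.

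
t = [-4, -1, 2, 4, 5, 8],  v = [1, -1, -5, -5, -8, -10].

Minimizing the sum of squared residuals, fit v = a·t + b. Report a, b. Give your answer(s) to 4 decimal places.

a = -0.9393, b = -2.4750

MᵀM·[a, b]ᵀ = Mᵀv reads: 126·a + 14·b = -153;  14·a + 6·b = -28.
(Σt·t = 126, Σt = 14, Σ1 = 6, Σt·v = -153, Σv = -28.)
Δ = 126·6 − 14² = 560.
a = ((-153)·6 − 14·(-28))/560 = -263/280; b = (126·(-28) − 14·(-153))/560 = -99/40.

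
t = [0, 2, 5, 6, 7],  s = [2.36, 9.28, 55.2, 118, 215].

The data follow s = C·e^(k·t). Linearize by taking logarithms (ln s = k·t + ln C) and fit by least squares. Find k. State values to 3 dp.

Let Y = ln s. Fitting Y = k·t + ln C by least squares:
Sums: Σt = 20.0000, Σ(t)² = 114.0000, Σln s = 17.2388, Σt·ln s = 90.7291.
Normal system: [[114.0000, 20.0000]; [20.0000, 5]]·[k, ln C]ᵀ = [90.7291, 17.2388]ᵀ.
Δ = 114.0000·5 − (20.0000)² = 170.0000; k = (90.7291·5 − 20.0000·17.2388)/170.0000 = 0.64041, ln C = (114.0000·17.2388 − 20.0000·90.7291)/170.0000 = 0.88613.

k = 0.640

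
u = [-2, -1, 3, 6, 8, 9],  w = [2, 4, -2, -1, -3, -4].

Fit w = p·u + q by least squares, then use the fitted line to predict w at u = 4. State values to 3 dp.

ŵ = -0.768

With design matrix M, MᵀM = [[195, 23]; [23, 6]] and Mᵀw = [-80, -4]ᵀ.
det = 195·6 − 23² = 641.
p = ((-80)·6 − 23·(-4))/641 = -388/641; q = (195·(-4) − 23·(-80))/641 = 1060/641.
At u = 4: ŵ = (-388/641)·(4) + (1060/641)·(1) = -492/641.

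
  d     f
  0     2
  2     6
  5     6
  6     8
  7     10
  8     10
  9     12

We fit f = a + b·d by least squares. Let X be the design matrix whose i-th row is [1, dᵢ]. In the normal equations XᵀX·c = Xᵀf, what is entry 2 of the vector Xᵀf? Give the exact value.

348

Entry 2 ↔ basis d, so (Xᵀf)_{2} = Σᵢ (d)·fᵢ = (0)·(2) + (2)·(6) + (5)·(6) + (6)·(8) + (7)·(10) + (8)·(10) + (9)·(12) = 348.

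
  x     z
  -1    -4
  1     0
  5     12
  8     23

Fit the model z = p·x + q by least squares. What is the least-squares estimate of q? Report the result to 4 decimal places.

q = -2.0667

Compute the Gram sums: Σx·x = 91, Σx = 13, Σ1 = 4.
Right-hand side: Σx·z = 248, Σz = 31.
Normal equations: [[91, 13]; [13, 4]]·[p, q]ᵀ = [248, 31]ᵀ.
Δ = 91·4 − 13² = 195.
p = (248·4 − 13·31)/195 = 589/195; q = (91·31 − 13·248)/195 = -31/15.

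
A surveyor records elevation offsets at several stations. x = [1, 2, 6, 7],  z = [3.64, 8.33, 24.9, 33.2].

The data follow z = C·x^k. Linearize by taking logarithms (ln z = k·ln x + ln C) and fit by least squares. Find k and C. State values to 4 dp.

k = 1.0995, C = 3.7225

Linearized form: ln z = k·ln x + ln C. From the 4 transformed points,
AᵀA = [[7.4774, 4.4308]; [4.4308, 4]], rhs = [14.0453, 10.1293]ᵀ  (here Σln x = 4.4308, Σ(ln x)² = 7.4774, Σln z = 10.1293, Σln x·ln z = 14.0453).
Slope k = (n·Σln x·ln z − Σln x·Σln z)/(n·Σ(ln x)² − (Σln x)²) = (4·14.0453 − 4.4308·10.1293)/10.2775 = 1.09951; ln C = (Σln z − k·Σln x)/n = 1.31438, so C = exp(1.31438) = 3.72246.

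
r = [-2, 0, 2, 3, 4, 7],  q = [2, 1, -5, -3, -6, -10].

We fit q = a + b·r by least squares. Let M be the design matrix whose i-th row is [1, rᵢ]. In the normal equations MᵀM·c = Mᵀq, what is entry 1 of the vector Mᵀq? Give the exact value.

Entry 1 ↔ basis 1, so (Mᵀq)_{1} = Σᵢ qᵢ = (1)·(2) + (1)·(1) + (1)·(-5) + (1)·(-3) + (1)·(-6) + (1)·(-10) = -21.

-21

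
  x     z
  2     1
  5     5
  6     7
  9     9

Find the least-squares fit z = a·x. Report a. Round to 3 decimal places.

Forming MᵀM = [[146]] and Mᵀz = [150]ᵀ gives MᵀM·[a]ᵀ = Mᵀz.
Hence a = 150 / 146 ≈ 1.0274.

a = 1.027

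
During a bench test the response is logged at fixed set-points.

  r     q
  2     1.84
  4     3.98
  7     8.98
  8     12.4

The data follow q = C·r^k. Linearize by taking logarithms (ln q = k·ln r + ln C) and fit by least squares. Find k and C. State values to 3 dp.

k = 1.349, C = 0.682

With ln qᵢ as the transformed response and ln rᵢ as the regressor:
Σln r = 6.1048, Σ(ln r)² = 10.5129, Σln q = 6.7037, Σln r·ln q = 11.8442.
Equations: 10.5129·k + 6.1048·ln C = 11.8442;  6.1048·k + 4·ln C = 6.7037.
Solving (det = 4.7831): k = 1.34887, ln C = -0.38270, so C = exp(-0.38270) = 0.68202.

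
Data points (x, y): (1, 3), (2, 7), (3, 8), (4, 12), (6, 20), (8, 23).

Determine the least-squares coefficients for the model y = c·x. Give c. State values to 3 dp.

c = 3.023

From the data, Σx·x = 130.
And Σx·y = 393.
AᵀA·[c]ᵀ = Aᵀy becomes [[130]]·[c]ᵀ = [393]ᵀ.
Hence c = 393 / 130 ≈ 3.02308.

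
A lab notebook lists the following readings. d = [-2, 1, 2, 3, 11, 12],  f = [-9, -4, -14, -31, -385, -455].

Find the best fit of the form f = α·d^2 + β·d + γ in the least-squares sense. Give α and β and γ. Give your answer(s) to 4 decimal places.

α = -3.0545, β = -1.3728, γ = 0.5804

Forming XᵀX = [[35491, 3087, 283]; [3087, 283, 27]; [283, 27, 6]] and Xᵀf = [-112480, -9802, -898]ᵀ gives XᵀX·[α, β, γ]ᵀ = Xᵀf.
Row-reducing yields α = -2632519/861856, β = -1183153/861856, γ = 125055/215464.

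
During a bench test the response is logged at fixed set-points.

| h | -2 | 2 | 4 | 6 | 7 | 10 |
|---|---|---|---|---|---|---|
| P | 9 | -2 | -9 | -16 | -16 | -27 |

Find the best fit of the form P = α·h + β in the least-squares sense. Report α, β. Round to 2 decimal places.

α = -2.99, β = 3.28

Setting ∂/∂α … = 0 gives: 209·α + 27·β = -536;  27·α + 6·β = -61.
(Σh·h = 209, Σh = 27, Σ1 = 6, Σh·P = -536, ΣP = -61.)
Determinant 209·6 − 27² = 525.
α = ((-536)·6 − 27·(-61))/525 = -523/175; β = (209·(-61) − 27·(-536))/525 = 1723/525.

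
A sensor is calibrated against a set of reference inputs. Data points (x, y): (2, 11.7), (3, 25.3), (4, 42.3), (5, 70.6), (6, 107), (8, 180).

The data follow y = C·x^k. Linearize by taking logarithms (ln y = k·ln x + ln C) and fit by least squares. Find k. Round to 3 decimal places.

k = 1.995

Let Y = ln y. Fitting Y = k·ln x + ln C by least squares:
Sums: Σln x = 8.6587, Σ(ln x)² = 13.7340, Σln y = 23.5580, Σln x·ln y = 36.4681.
Normal system: [[13.7340, 8.6587]; [8.6587, 6]]·[k, ln C]ᵀ = [36.4681, 23.5580]ᵀ.
Slope k = (n·Σln x·ln y − Σln x·Σln y)/(n·Σ(ln x)² − (Σln x)²) = (6·36.4681 − 8.6587·23.5580)/7.4309 = 1.99532; ln C = (Σln y − k·Σln x)/n = 1.04685.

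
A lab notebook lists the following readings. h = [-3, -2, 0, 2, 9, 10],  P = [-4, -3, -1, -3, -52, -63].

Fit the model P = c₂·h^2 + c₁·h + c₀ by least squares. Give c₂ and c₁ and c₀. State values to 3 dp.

The normal equations are: 16674·c₂ + 1702·c₁ + 198·c₀ = -10572;  1702·c₂ + 198·c₁ + 16·c₀ = -1086;  198·c₂ + 16·c₁ + 6·c₀ = -126.
Row-reducing yields c₂ = -28952/49201, c₁ = -18741/49201, c₀ = -27829/49201.

c₂ = -0.588, c₁ = -0.381, c₀ = -0.566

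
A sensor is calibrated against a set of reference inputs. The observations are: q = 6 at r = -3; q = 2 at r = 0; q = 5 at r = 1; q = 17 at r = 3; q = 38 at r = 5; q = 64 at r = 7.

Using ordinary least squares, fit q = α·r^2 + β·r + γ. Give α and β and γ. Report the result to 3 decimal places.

α = 0.999, β = 1.895, γ = 2.416

The normal equations are: 3189·α + 469·β + 93·γ = 4298;  469·α + 93·β + 13·γ = 676;  93·α + 13·β + 6·γ = 132.
Row-reducing yields α = 125039/125220, β = 15823/8348, γ = 75622/31305.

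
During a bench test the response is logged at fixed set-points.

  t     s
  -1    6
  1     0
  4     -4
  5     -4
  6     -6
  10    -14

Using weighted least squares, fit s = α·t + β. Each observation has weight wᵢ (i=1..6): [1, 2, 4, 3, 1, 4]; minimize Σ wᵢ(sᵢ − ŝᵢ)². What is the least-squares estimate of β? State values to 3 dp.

β = 3.123

Compute the Gram sums: Σwᵢ·t·t = 578, Σwᵢ·t = 78, Σwᵢ·1 = 15.
Moment sums: Σwᵢ·t·s = -726, Σwᵢ·s = -84.
Normal equations: [[578, 78]; [78, 15]]·[α, β]ᵀ = [-726, -84]ᵀ.
det = 578·15 − 78² = 2586.
α = ((-726)·15 − 78·(-84))/2586 = -723/431; β = (578·(-84) − 78·(-726))/2586 = 1346/431.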